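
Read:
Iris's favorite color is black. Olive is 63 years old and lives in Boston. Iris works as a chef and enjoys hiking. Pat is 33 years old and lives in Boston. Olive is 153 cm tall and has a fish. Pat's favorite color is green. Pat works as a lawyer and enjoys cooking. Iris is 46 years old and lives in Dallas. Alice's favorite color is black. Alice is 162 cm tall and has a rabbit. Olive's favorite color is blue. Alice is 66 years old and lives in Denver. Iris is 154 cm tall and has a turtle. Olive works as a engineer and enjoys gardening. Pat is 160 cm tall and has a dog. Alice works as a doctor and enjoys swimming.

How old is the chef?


The chef is Iris, age 46

46


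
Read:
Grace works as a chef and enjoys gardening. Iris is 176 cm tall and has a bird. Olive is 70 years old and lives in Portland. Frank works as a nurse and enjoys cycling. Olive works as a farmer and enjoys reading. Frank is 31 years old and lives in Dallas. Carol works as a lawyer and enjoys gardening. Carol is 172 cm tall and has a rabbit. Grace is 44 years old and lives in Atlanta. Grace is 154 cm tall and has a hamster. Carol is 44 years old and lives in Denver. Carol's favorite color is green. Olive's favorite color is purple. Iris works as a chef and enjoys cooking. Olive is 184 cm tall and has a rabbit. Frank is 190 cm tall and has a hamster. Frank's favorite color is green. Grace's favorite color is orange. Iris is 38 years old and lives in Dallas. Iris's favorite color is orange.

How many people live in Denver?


Count in Denver: 1

1


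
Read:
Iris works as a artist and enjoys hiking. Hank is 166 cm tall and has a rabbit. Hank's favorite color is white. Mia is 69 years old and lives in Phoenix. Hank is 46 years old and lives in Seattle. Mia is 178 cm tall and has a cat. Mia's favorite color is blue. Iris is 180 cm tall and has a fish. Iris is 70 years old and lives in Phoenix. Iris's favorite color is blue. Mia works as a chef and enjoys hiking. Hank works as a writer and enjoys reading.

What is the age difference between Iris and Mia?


|70 - 69| = 1

1


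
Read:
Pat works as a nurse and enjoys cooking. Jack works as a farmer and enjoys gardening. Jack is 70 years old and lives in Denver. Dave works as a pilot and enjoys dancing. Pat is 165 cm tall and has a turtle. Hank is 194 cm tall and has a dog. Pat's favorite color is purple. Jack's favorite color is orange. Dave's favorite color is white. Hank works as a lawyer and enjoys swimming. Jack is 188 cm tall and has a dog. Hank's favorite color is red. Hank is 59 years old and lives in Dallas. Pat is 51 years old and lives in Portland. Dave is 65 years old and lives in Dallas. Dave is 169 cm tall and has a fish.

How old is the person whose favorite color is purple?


Person with favorite color=purple is Pat, age 51

51


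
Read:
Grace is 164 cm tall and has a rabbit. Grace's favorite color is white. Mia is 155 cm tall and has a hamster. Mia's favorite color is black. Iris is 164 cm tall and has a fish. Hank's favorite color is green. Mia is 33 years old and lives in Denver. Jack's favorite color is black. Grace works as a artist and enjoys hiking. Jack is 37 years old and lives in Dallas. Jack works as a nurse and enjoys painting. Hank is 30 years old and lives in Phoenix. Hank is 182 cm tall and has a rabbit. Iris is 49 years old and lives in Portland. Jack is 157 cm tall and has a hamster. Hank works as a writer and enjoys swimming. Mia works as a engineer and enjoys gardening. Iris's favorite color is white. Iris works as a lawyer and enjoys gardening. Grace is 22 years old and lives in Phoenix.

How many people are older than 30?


Filter: 3

3


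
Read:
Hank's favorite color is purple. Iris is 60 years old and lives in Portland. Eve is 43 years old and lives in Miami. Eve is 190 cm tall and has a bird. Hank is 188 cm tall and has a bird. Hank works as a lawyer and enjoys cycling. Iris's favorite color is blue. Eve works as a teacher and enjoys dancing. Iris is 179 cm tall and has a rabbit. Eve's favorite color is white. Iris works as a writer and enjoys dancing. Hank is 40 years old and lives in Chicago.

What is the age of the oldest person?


Oldest: Iris at 60

60


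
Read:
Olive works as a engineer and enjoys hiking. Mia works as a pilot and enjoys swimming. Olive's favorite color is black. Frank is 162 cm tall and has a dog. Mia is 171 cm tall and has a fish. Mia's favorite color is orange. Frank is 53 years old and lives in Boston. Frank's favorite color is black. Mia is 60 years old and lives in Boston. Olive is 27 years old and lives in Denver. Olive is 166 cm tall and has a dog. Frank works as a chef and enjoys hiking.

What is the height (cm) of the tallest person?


Tallest: Mia at 171 cm

171


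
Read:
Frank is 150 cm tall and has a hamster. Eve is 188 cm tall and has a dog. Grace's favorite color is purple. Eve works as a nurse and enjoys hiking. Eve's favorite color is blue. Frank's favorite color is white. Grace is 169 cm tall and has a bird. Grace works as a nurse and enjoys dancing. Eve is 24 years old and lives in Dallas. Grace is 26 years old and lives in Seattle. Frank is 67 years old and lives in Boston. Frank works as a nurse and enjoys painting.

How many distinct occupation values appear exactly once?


Unique occupation values: 0

0


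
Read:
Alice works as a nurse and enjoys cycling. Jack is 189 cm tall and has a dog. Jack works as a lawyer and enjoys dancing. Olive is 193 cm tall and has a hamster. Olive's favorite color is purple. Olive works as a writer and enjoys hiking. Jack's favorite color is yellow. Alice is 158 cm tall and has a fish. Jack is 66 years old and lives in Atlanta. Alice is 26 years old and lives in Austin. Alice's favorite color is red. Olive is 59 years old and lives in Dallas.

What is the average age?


Sum=151, n=3, avg=50.33

50.33


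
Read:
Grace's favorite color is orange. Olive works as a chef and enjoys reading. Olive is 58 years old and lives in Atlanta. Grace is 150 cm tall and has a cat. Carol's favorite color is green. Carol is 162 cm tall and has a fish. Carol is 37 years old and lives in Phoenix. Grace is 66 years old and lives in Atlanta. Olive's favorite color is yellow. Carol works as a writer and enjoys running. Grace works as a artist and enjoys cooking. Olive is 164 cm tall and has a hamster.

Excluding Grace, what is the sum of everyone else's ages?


Sum (excluding Grace): 95

95


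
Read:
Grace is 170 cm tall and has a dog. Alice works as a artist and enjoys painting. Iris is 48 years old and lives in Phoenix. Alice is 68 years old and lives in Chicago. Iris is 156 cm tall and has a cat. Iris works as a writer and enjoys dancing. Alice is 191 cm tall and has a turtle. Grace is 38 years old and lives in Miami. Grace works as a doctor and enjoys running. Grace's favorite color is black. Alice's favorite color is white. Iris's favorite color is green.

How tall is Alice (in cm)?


Alice is 191 cm tall

191


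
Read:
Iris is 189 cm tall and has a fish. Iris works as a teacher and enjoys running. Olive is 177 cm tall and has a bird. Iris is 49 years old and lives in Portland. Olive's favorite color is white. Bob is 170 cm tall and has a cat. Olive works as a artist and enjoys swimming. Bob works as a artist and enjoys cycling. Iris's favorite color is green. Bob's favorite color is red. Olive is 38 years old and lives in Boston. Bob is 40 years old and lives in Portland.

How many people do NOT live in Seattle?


Not in Seattle: 3

3


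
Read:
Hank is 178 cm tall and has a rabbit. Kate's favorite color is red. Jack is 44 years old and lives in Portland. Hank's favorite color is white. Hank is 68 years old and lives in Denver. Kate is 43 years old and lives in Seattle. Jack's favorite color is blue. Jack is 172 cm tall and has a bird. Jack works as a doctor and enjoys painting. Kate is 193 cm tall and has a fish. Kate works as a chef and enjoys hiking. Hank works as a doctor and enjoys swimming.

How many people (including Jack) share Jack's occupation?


Jack is a doctor. Count = 2

2


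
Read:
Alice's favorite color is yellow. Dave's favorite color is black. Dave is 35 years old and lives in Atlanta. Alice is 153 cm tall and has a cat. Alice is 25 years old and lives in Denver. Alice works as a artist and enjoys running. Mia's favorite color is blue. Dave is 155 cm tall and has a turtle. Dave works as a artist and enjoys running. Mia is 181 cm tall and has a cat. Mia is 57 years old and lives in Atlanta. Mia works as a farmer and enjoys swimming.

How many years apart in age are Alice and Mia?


25 vs 57, diff = 32

32


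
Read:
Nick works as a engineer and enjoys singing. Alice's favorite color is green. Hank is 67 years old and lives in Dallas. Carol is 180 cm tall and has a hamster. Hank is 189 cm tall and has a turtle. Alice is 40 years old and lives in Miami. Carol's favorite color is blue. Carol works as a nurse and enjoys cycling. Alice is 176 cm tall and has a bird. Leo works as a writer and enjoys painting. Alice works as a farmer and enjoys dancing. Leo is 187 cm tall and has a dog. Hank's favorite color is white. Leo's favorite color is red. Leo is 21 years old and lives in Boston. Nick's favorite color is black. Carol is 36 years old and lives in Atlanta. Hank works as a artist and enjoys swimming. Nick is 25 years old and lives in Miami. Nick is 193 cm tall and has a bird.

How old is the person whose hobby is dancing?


Person with hobby=dancing is Alice, age 40

40


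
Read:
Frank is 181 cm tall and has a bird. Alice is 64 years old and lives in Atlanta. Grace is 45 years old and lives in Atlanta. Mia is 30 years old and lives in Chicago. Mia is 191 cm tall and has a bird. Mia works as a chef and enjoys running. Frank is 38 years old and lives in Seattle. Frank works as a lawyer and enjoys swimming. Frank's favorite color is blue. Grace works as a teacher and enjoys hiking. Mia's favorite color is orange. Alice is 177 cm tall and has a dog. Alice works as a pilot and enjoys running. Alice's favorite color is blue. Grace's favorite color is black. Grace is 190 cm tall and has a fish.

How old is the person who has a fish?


Person with fish is Grace, age 45

45


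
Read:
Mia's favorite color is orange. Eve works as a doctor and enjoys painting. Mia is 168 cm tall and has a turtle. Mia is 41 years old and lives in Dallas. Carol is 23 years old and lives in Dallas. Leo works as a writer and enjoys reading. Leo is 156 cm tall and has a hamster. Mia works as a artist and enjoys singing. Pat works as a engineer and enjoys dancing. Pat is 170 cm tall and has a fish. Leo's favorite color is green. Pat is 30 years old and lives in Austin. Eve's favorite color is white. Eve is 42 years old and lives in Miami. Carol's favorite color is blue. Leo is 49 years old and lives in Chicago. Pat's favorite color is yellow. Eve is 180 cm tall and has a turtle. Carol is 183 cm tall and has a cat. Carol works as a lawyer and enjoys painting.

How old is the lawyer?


The lawyer is Carol, age 23

23


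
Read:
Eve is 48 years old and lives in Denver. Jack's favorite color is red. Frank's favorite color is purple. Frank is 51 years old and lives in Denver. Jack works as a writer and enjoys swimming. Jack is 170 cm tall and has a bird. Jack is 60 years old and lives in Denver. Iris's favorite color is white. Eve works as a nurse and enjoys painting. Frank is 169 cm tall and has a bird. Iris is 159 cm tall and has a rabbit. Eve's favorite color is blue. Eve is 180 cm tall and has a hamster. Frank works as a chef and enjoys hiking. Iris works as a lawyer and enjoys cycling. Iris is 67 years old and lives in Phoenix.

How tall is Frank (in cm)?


Frank is 169 cm tall

169


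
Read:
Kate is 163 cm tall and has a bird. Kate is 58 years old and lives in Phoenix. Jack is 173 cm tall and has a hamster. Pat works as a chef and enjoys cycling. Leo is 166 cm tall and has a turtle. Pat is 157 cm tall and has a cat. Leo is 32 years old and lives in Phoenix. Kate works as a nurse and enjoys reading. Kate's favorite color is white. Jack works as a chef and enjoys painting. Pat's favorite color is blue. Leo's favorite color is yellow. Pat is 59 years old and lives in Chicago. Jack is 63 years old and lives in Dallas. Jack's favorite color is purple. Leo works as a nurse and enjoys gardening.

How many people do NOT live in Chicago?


Not in Chicago: 3

3


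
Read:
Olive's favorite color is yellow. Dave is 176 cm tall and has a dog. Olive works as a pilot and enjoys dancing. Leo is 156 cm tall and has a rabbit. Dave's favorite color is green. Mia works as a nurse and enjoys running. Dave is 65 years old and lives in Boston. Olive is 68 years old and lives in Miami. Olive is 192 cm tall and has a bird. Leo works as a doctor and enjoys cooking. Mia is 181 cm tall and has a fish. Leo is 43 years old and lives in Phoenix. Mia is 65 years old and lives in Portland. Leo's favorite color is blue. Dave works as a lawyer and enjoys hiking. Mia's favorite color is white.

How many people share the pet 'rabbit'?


Count: 1

1


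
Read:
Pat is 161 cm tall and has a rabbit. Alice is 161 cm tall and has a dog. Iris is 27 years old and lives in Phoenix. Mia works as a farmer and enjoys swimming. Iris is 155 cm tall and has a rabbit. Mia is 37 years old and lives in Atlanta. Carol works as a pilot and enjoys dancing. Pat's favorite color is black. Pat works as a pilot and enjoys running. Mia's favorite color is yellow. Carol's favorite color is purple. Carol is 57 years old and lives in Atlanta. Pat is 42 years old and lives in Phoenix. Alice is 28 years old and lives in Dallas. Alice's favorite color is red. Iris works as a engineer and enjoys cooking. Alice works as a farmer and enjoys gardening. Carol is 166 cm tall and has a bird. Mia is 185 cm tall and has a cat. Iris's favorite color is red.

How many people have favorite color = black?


Count: 1

1


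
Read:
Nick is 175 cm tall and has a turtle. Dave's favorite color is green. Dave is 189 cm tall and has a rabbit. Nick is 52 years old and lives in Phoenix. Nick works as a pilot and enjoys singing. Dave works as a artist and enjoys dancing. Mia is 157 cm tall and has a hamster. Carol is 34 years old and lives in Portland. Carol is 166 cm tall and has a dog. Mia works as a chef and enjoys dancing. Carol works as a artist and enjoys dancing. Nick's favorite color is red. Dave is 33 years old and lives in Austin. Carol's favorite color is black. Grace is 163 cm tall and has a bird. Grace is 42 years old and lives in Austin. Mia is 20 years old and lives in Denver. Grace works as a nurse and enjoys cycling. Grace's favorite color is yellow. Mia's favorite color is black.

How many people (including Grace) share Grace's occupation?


Grace is a nurse. Count = 1

1


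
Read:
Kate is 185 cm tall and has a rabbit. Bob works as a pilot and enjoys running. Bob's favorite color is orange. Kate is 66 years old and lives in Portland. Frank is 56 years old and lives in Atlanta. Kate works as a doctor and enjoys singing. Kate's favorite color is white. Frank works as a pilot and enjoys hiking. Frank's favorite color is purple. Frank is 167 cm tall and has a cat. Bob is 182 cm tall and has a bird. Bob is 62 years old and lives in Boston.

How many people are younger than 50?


Filter: 0

0


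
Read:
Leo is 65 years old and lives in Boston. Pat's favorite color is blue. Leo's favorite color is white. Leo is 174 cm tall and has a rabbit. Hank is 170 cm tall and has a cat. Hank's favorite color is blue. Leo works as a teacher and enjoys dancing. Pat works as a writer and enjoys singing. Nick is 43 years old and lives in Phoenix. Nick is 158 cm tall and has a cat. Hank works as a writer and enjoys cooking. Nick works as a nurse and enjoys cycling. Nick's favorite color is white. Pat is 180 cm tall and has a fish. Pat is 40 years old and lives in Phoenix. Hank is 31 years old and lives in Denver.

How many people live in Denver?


Count in Denver: 1

1


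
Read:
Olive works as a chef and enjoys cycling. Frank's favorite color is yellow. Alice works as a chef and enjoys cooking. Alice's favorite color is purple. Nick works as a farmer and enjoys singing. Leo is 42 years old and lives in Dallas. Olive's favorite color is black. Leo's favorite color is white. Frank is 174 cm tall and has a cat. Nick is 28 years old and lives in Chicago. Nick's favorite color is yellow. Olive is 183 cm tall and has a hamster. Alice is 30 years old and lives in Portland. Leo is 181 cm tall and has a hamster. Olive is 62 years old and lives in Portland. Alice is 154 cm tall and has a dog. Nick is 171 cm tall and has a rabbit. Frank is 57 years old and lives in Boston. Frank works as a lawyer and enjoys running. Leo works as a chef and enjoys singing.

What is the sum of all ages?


30+57+42+62+28 = 219

219


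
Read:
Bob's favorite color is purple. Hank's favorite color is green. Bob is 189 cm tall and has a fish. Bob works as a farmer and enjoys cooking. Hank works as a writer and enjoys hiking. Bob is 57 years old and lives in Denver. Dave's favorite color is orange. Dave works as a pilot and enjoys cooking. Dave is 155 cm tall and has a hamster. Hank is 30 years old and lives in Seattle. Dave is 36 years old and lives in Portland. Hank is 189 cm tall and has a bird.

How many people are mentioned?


People: Hank, Dave, Bob. Count = 3

3


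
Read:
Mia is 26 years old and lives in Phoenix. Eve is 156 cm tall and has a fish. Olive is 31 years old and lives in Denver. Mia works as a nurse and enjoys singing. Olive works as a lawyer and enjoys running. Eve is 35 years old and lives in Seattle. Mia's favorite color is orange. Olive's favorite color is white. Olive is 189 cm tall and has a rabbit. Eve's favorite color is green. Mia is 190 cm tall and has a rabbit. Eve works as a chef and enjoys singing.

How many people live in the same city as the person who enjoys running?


Person with hobby running is Olive, city Denver. Count = 1

1


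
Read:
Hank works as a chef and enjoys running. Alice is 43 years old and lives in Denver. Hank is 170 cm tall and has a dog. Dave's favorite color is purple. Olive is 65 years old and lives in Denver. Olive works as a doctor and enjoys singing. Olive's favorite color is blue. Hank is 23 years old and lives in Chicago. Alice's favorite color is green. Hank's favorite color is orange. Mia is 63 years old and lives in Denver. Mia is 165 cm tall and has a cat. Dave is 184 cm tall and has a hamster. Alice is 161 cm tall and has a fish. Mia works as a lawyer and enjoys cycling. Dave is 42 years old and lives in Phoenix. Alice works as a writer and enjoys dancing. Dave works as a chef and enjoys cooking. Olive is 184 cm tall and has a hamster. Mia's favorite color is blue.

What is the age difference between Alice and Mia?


|43 - 63| = 20

20


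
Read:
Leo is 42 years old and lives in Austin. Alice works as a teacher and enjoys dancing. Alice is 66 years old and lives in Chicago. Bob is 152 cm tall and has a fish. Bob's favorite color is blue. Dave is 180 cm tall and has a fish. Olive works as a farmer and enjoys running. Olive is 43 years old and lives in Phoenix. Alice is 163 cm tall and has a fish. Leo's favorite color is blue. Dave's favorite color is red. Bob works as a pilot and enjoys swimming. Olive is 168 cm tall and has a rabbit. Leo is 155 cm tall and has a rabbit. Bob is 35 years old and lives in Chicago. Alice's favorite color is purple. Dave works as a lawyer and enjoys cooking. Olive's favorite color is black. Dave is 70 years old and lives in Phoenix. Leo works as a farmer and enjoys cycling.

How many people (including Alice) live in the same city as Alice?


Alice lives in Chicago. Count = 2

2


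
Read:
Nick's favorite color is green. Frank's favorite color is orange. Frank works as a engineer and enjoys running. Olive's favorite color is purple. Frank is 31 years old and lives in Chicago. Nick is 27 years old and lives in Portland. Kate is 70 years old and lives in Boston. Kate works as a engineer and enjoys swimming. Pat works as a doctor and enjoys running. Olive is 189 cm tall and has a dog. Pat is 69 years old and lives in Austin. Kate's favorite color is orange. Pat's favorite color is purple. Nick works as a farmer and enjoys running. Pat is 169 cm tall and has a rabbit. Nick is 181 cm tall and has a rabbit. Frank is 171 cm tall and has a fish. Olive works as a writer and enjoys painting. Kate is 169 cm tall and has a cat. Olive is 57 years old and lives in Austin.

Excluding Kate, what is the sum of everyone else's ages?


Sum (excluding Kate): 184

184


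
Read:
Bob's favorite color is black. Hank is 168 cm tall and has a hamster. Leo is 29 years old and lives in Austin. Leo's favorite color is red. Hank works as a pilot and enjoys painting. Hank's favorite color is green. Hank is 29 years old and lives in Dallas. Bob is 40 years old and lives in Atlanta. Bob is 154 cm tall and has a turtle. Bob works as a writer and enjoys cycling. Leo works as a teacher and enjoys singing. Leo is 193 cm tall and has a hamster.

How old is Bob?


Bob is 40 years old

40


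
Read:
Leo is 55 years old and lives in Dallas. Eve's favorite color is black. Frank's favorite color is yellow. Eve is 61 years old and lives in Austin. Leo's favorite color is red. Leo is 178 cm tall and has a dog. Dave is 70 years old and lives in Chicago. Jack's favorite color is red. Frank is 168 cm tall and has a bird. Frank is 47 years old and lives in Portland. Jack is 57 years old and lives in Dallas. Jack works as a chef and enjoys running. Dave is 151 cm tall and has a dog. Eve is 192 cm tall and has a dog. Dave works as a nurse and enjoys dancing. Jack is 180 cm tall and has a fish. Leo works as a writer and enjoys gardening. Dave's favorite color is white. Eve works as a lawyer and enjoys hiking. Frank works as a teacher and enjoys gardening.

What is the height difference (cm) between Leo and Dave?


|178 - 151| = 27

27


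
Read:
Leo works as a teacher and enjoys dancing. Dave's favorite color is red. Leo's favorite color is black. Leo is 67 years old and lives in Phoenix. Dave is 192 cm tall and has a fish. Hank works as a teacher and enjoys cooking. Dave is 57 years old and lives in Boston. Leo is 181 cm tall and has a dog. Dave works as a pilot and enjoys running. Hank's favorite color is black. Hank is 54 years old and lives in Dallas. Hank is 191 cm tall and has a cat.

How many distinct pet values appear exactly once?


Unique pet values: 3

3


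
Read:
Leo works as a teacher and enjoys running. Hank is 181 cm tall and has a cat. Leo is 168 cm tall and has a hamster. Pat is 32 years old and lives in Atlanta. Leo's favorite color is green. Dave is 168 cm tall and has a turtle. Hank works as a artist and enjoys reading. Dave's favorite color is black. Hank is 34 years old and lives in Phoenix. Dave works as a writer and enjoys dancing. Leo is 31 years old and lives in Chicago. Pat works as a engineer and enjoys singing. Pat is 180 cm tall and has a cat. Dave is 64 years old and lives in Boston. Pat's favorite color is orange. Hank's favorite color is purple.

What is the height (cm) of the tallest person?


Tallest: Hank at 181 cm

181


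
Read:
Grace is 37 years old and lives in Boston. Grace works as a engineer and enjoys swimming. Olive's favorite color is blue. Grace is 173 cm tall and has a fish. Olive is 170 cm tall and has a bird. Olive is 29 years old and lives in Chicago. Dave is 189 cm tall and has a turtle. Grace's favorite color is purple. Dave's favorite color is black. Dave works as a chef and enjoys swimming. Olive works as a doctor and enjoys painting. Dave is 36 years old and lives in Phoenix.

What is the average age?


Sum=102, n=3, avg=34

34


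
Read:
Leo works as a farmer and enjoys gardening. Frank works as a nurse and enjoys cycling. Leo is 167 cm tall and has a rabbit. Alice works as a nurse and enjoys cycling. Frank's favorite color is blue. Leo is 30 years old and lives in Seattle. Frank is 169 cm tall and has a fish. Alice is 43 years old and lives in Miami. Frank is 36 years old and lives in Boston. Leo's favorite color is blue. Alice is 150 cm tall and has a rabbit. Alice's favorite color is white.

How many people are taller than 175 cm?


Taller than 175: 0

0


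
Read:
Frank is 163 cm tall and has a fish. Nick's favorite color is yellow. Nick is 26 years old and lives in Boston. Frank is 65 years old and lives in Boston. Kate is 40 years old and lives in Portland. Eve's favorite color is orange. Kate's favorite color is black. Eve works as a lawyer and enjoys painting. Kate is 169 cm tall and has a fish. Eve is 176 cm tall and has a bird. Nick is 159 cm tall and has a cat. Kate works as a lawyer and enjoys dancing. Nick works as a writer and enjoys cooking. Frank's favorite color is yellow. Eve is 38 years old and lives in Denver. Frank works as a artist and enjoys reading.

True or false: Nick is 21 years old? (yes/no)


Nick is actually 26. no

no


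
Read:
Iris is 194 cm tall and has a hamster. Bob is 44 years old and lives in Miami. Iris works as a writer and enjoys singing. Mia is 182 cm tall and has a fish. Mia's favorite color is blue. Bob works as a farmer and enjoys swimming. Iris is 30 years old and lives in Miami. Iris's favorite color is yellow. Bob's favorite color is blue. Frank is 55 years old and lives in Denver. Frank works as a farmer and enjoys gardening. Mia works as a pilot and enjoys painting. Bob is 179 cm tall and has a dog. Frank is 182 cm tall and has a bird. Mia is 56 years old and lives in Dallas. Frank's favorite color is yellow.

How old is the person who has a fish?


Person with fish is Mia, age 56

56


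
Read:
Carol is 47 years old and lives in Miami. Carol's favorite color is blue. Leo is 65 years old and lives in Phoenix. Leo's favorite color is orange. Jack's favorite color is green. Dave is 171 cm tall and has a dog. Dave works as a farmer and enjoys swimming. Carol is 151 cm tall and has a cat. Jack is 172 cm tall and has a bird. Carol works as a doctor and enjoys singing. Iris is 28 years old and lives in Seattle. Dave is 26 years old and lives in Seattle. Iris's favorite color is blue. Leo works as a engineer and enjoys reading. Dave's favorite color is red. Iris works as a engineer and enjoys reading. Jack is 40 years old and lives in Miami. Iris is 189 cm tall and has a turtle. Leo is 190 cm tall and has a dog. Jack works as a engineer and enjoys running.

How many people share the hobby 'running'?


Count: 1

1


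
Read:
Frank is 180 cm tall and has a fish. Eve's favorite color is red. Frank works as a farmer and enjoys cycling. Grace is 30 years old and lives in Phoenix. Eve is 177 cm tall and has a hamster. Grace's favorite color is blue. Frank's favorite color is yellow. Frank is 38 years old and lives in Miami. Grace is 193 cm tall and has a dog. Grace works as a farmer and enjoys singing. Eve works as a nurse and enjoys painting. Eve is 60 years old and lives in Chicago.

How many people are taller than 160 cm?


Taller than 160: 3

3


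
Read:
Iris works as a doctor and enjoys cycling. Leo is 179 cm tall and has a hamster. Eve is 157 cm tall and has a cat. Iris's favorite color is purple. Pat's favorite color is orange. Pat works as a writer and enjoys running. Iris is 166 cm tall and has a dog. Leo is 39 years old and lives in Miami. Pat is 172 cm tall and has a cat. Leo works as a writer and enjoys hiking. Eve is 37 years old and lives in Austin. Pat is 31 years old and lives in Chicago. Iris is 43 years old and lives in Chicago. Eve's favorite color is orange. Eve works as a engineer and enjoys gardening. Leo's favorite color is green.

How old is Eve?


Eve is 37 years old

37


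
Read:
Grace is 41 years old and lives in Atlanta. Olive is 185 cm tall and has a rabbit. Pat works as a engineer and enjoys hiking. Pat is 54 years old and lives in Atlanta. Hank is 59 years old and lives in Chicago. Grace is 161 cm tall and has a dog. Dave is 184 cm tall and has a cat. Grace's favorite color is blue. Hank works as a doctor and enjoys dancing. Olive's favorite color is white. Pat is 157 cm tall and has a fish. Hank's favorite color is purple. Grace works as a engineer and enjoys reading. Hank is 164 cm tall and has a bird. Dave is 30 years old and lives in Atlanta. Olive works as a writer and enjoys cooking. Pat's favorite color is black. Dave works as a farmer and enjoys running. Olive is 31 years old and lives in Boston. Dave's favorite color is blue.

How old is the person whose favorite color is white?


Person with favorite color=white is Olive, age 31

31


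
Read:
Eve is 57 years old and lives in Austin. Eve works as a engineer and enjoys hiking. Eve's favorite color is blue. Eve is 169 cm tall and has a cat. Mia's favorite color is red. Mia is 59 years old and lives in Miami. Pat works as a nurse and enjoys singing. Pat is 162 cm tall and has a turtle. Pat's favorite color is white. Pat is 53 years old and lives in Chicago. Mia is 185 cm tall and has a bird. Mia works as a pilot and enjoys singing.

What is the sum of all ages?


57+59+53 = 169

169


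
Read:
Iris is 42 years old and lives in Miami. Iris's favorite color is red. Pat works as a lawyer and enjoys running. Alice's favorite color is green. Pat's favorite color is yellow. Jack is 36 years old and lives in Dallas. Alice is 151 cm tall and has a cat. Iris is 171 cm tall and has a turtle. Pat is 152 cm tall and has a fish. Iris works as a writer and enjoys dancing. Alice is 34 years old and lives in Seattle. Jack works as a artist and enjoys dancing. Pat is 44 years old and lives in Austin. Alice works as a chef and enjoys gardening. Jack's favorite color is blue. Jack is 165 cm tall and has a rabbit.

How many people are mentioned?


People: Iris, Alice, Pat, Jack. Count = 4

4


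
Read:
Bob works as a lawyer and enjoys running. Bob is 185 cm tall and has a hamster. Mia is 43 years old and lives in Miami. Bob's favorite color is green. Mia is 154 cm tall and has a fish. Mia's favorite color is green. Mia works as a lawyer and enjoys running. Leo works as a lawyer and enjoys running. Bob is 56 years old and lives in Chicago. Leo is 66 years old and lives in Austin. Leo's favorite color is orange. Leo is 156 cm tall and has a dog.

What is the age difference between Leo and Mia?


|66 - 43| = 23

23


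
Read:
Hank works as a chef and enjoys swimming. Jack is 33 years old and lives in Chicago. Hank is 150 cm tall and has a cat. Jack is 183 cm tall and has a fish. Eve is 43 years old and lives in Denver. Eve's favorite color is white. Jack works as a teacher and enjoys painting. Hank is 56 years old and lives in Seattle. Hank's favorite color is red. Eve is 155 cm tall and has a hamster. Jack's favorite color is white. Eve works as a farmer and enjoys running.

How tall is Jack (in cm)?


Jack is 183 cm tall

183


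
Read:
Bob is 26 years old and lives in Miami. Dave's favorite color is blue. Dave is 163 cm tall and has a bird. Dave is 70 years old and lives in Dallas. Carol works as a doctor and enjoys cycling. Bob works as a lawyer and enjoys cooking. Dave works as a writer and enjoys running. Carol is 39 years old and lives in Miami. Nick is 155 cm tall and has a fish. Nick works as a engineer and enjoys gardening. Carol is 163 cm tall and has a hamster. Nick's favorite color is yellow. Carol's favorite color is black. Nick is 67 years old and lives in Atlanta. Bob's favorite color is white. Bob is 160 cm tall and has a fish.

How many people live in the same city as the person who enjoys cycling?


Person with hobby cycling is Carol, city Miami. Count = 2

2


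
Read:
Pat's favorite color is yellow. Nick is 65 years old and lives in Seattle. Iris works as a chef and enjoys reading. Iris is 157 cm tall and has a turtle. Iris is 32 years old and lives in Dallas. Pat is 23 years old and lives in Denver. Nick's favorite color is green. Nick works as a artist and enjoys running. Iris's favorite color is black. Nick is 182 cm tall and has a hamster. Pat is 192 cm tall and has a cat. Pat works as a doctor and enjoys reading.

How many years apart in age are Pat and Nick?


23 vs 65, diff = 42

42


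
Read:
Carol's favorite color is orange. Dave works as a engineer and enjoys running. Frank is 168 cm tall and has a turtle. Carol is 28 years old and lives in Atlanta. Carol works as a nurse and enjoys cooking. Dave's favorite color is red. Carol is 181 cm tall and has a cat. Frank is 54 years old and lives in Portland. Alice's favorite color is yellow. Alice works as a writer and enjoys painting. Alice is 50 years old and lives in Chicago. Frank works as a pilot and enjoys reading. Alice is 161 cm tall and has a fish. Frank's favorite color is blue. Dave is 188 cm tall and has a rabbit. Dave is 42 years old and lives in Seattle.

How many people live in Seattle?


Count in Seattle: 1

1


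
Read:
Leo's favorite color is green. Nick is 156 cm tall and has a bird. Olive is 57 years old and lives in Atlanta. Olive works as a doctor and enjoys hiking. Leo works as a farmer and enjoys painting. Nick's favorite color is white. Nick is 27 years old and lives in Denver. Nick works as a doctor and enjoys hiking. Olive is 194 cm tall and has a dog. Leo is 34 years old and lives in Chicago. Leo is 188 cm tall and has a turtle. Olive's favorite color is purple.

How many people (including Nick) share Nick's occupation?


Nick is a doctor. Count = 2

2


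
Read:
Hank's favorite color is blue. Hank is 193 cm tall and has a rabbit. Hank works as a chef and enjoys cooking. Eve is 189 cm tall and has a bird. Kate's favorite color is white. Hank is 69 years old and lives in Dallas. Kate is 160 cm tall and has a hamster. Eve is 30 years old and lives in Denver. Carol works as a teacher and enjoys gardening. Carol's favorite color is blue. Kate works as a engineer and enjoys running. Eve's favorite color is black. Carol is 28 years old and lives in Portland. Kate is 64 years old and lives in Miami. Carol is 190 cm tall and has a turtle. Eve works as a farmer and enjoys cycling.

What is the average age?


Sum=191, n=4, avg=47.75

47.75


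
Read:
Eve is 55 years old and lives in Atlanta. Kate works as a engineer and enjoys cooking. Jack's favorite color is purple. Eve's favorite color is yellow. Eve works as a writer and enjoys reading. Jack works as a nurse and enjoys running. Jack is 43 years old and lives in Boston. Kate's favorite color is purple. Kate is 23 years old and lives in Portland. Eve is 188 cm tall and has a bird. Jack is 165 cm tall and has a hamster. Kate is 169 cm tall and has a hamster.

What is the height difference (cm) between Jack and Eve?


|165 - 188| = 23

23


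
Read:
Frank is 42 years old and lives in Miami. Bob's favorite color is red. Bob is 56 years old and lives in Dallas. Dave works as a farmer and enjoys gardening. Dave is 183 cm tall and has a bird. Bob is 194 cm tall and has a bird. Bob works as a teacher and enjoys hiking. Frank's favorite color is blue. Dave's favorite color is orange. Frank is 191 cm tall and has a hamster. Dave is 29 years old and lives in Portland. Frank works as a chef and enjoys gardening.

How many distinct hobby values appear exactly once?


Unique hobby values: 1

1


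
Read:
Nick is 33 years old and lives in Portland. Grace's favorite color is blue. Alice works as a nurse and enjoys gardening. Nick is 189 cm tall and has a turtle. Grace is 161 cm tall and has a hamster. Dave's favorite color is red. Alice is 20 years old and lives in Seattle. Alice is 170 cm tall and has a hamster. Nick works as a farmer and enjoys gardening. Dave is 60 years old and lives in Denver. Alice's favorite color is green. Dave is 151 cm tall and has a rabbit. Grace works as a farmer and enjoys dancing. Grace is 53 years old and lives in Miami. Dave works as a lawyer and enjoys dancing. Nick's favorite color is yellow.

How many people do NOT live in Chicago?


Not in Chicago: 4

4


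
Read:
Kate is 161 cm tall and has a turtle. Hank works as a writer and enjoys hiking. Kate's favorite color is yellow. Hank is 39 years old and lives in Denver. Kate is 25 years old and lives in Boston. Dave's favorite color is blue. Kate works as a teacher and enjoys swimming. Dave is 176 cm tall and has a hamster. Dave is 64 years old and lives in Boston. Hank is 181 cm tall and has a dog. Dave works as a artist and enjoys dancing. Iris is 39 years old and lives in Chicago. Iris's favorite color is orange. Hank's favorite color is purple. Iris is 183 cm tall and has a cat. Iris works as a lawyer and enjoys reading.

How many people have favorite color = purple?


Count: 1

1


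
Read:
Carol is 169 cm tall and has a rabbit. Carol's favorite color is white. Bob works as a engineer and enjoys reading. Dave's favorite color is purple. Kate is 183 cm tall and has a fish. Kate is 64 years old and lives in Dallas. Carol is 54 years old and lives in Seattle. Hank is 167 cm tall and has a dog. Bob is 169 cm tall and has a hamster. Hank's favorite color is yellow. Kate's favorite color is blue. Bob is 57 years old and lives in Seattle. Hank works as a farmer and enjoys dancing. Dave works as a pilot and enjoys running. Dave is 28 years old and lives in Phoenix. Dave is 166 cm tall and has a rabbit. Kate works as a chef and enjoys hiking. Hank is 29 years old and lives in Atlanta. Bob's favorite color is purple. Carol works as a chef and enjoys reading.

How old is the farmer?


The farmer is Hank, age 29

29


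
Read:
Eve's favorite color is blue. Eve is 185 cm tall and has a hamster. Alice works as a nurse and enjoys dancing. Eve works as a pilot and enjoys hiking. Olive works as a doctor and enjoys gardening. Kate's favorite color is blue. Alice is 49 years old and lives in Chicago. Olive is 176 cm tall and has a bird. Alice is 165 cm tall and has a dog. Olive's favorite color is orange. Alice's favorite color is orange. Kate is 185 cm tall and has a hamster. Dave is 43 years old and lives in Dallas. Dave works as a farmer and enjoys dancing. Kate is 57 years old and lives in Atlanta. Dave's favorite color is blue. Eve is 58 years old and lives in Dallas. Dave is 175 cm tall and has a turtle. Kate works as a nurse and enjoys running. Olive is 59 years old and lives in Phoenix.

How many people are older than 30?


Filter: 5

5


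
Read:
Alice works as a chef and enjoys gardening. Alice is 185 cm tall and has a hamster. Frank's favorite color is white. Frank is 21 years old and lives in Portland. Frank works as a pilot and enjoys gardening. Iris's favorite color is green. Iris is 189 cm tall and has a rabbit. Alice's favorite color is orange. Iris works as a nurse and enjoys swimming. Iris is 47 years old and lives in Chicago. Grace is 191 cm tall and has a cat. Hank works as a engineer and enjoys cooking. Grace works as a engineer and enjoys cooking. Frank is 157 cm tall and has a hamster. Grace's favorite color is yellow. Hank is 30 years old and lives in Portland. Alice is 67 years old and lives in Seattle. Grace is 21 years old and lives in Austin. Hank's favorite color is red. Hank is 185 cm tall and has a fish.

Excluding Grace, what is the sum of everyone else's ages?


Sum (excluding Grace): 165

165


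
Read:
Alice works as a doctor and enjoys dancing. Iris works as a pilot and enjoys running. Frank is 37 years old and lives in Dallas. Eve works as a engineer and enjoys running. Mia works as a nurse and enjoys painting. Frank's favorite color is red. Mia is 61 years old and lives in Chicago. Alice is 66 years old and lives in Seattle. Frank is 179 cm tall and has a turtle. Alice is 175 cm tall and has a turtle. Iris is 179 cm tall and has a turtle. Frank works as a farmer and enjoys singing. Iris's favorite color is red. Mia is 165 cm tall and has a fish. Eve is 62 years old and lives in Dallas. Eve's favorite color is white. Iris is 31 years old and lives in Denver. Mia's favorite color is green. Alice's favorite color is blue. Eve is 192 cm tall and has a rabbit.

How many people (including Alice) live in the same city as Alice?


Alice lives in Seattle. Count = 1

1


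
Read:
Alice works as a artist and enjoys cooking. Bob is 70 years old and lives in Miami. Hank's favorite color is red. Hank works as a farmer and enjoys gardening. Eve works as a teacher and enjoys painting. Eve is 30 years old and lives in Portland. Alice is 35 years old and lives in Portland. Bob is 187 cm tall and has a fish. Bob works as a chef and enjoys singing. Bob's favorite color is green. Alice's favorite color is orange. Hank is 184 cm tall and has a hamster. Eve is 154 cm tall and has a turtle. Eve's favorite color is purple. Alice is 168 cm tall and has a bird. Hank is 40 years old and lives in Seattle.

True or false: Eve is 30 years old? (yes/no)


Eve is actually 30. yes

yes
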